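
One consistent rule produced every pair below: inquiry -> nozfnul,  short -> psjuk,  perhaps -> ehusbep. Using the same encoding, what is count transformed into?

i(8)→n(13) and n(13)→o(14) fit y≡21x+1 (mod 26); the inverse of 21 mod 26 is 5. This is an affine cipher: with a=0,…,z=25, each position x becomes (21x+1) mod 26.
On count: c(2)→21·2+1≡17=r; o(14)→21·14+1≡9=j; u(20)→21·20+1≡5=f; n(13)→21·13+1≡14=o; t(19)→21·19+1≡10=k (all mod 26).

rjfok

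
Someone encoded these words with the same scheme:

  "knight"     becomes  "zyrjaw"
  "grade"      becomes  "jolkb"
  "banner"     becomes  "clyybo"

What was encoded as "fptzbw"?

k(10)→z(25) and n(13)→y(24) fit y≡17x+11 (mod 26); the inverse of 17 mod 26 is 23. Treating letters as 0–25, the rule is x ↦ 17x + 11 (mod 26).
Reversing it on fptzbw: f(5)→23·(5−11)≡18=s; p(15)→23·(15−11)≡14=o; t(19)→23·(19−11)≡2=c; z(25)→23·(25−11)≡10=k; b(1)→23·(1−11)≡4=e; w(22)→23·(22−11)≡19=t (all mod 26).

socket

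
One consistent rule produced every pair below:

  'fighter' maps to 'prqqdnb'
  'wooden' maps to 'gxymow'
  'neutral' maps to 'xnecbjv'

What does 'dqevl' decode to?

thumb

Shifts by position in fighter: pos 0: f→p (+10), pos 1: i→r (+9), pos 2: g→q (+10), pos 3: h→q (+9) — repeating every 2. A repeating key of period 2 is used — shifts +10, +9 over and over.
Reversing it on dqevl: d−10=t, q−9=h, e−10=u, v−9=m, l−10=b.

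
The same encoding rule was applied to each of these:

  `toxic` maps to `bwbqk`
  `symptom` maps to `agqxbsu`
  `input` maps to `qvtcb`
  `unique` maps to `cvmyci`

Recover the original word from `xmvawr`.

person

Shifts by position in toxic: pos 0: t→b (+8), pos 1: o→w (+8), pos 2: x→b (+4), pos 3: i→q (+8), pos 4: c→k (+8) — repeating every 3. A repeating key of period 3 is used — shifts +8, +8, +4 over and over.
Decoding xmvawr: x−8=p, m−8=e, v−4=r, a−8=s, w−8=o, r−4=n.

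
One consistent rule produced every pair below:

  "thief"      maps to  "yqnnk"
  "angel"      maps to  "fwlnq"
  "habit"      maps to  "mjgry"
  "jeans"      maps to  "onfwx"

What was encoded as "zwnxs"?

Shifts by position in thief: pos 0: t→y (+5), pos 1: h→q (+9), pos 2: i→n (+5), pos 3: e→n (+9) — repeating every 2. A repeating key of period 2 is used — shifts +5, +9 over and over.
Reversing it on zwnxs: z−5=u, w−9=n, n−5=i, x−9=o, s−5=n.

union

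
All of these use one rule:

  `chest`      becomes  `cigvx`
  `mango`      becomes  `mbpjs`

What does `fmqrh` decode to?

In chest: c→c is +0, h→i is +1, e→g is +2, s→v is +3 — the shift increases by 1 each position. The shift increases by 1 at each position, starting from +0: 0, 1, 2, ….
Undoing it on fmqrh: f−0=f, m−1=l, q−2=o, r−3=o, h−4=d.

flood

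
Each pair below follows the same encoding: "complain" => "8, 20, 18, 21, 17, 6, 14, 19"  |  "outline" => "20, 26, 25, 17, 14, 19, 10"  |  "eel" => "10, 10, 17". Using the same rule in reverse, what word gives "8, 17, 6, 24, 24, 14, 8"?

classic

The number is (letter's place in the alphabet, a=1) + 5.
Decoding 8, 17, 6, 24, 24, 14, 8: 8→(8−5)÷1=3=c, 17→(17−5)÷1=12=l, 6→(6−5)÷1=1=a, 24→(24−5)÷1=19=s, 24→(24−5)÷1=19=s, 14→(14−5)÷1=9=i, 8→(8−5)÷1=3=c.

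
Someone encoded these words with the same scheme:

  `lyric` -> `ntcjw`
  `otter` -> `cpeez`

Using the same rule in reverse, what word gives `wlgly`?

naval

The output letters match the input read backwards, each shifted +11: lyric reversed is ciryl. Read the word backwards and shift each letter +11.
Undoing it on wlgly: shift back: w−11=l, l−11=a, g−11=v, l−11=a, y−11=n → lavan; then reverse → naval.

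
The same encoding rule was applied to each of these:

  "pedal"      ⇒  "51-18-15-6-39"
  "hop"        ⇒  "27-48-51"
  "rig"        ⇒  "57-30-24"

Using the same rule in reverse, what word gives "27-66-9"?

The formula is n = 3×(alphabet index, a=1) + 3.
Reversing it on 27-66-9: 27→(27−3)÷3=8=h, 66→(66−3)÷3=21=u, 9→(9−3)÷3=2=b.

hub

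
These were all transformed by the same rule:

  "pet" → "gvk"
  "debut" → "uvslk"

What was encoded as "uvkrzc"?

This is a Caesar cipher with shift 17.
Undoing it on uvkrzc: u−17=d, v−17=e, k−17=t, r−17=a, z−17=i, c−17=l.

detail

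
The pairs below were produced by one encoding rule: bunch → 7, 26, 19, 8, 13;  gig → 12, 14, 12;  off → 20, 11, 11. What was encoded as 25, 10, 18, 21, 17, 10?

b is letter #2 and maps to 7: an offset of 5. The number is (letter's place in the alphabet, a=1) + 5.
Reversing it on 25, 10, 18, 21, 17, 10: 25→(25−5)÷1=20=t, 10→(10−5)÷1=5=e, 18→(18−5)÷1=13=m, 21→(21−5)÷1=16=p, 17→(17−5)÷1=12=l, 10→(10−5)÷1=5=e.

temple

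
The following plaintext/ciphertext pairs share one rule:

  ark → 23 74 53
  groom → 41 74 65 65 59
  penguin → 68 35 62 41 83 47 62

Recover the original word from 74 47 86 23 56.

a(#1)→23 and r(#18)→74: differences scale by 3, so n = 3·pos + 20. With a=1..z=26, the number is 3·pos + 20.
Decoding 74 47 86 23 56: 74→(74−20)÷3=18=r, 47→(47−20)÷3=9=i, 86→(86−20)÷3=22=v, 23→(23−20)÷3=1=a, 56→(56−20)÷3=12=l.

rival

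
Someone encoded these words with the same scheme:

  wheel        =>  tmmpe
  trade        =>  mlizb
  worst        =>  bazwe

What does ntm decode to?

The word is reversed, then every letter is shifted forward by 8.
Decoding ntm: shift back: n−8=f, t−8=l, m−8=e → fle; then reverse → elf.

elf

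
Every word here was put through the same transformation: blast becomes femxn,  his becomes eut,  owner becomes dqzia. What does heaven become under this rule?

zqhmqt

The output letters match the input read backwards, each shifted +12: blast reversed is tsalb. The word is reversed, then every letter is shifted forward by 12.
On heaven: reverse → nevaeh; then shift: n+12=z, e+12=q, v+12=h, a+12=m, e+12=q, h+12=t.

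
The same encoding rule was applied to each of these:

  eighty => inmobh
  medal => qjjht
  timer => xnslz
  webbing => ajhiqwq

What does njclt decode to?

jewel

In eighty: e→i is +4, i→n is +5, g→m is +6, h→o is +7 — the shift increases by 1 each position. The shift increases by 1 at each position, starting from +4: 4, 5, 6, ….
Reversing it on njclt: n−4=j, j−5=e, c−6=w, l−7=e, t−8=l.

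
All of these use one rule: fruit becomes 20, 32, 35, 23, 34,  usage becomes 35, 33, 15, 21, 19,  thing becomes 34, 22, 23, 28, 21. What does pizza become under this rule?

Letters become their 1-based position plus 14 (so a→15, b→16, …).
For pizza: p=16→30, i=9→23, z=26→40, z=26→40, a=1→15.

30, 23, 40, 40, 15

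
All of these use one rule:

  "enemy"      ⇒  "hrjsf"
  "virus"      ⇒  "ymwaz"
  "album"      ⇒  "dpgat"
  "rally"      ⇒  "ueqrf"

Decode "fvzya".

In enemy: e→h is +3, n→r is +4, e→j is +5, m→s is +6 — the shift increases by 1 each position. Letter i (0-indexed) is shifted by i+3, so successive shifts are 3, 4, 5, ….
Reversing it on fvzya: f−3=c, v−4=r, z−5=u, y−6=s, a−7=t.

crust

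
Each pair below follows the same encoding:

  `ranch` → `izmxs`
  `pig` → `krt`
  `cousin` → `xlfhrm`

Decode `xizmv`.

crane

This is the alphabet-reversal cipher (Atbash): a becomes z, b becomes y, etc.
Reversing it on xizmv: x↔c, i↔r, z↔a, m↔n, v↔e.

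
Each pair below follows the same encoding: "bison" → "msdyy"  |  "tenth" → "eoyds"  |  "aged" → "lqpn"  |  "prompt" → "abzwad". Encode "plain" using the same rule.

avlsy

Shifts by position in bison: pos 0: b→m (+11), pos 1: i→s (+10), pos 2: s→d (+11), pos 3: o→y (+10) — repeating every 2. The shifts repeat in a cycle of length 2: positions 0,1,… shift by +11, +10, then the pattern repeats.
On plain: p+11=a, l+10=v, a+11=l, i+10=s, n+11=y.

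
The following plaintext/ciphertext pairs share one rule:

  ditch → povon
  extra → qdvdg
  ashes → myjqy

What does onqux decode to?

choir

Shifts by position in ditch: pos 0: d→p (+12), pos 1: i→o (+6), pos 2: t→v (+2), pos 3: c→o (+12), pos 4: h→n (+6) — repeating every 3. The shifts repeat in a cycle of length 3: positions 0,1,… shift by +12, +6, +2, then the pattern repeats.
Decoding onqux: o−12=c, n−6=h, q−2=o, u−12=i, x−6=r.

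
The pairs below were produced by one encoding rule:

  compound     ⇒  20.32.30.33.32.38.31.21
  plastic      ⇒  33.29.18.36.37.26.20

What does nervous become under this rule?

31.22.35.39.32.38.36

Each letter is replaced by its alphabet position (a=1..z=26) + 17.
Applying it to nervous: n=14→31, e=5→22, r=18→35, v=22→39, o=15→32, u=21→38, s=19→36.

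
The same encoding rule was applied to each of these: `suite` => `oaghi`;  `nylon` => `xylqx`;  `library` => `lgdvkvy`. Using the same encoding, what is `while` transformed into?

mngli

This is an affine cipher: with a=0,…,z=25, each position x becomes (19x+10) mod 26.
On while: w(22)→19·22+10≡12=m; h(7)→19·7+10≡13=n; i(8)→19·8+10≡6=g; l(11)→19·11+10≡11=l; e(4)→19·4+10≡8=i (all mod 26).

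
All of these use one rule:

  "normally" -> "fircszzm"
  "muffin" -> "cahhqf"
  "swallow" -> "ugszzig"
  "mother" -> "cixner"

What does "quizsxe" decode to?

isolate

n(13)→f(5) and o(14)→i(8) fit y≡3x+18 (mod 26); the inverse of 3 mod 26 is 9. This is an affine cipher: with a=0,…,z=25, each position x becomes (3x+18) mod 26.
Decoding quizsxe: q(16)→9·(16−18)≡8=i; u(20)→9·(20−18)≡18=s; i(8)→9·(8−18)≡14=o; z(25)→9·(25−18)≡11=l; s(18)→9·(18−18)≡0=a; x(23)→9·(23−18)≡19=t; e(4)→9·(4−18)≡4=e (all mod 26).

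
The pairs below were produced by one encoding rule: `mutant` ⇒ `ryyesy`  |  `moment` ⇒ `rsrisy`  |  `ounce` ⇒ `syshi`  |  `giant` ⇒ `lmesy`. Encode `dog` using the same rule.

isl

The shift depends on letter class: consonant m→r is +5, but vowel u→y is +4. Vowels shift forward by 4 and consonants shift forward by 5.
For dog: d(cons)+5=i, o(vowel)+4=s, g(cons)+5=l.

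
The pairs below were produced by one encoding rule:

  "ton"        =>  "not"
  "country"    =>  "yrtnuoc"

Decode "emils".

slime

It's just the letters in reverse order.
Decoding emils: then reverse → slime.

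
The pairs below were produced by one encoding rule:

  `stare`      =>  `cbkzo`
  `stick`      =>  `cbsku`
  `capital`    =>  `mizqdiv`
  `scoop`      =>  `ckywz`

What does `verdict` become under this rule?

fmblskd

Shifts by position in stare: pos 0: s→c (+10), pos 1: t→b (+8), pos 2: a→k (+10), pos 3: r→z (+8) — repeating every 2. A repeating key of period 2 is used — shifts +10, +8 over and over.
On verdict: v+10=f, e+8=m, r+10=b, d+8=l, i+10=s, c+8=k, t+10=d.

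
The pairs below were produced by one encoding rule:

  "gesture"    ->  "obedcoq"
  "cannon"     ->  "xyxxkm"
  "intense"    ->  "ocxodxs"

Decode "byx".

The output letters match the input read backwards, each shifted +10: gesture reversed is erutseg. Read the word backwards and shift each letter +10.
Decoding byx: shift back: b−10=r, y−10=o, x−10=n → ron; then reverse → nor.

nor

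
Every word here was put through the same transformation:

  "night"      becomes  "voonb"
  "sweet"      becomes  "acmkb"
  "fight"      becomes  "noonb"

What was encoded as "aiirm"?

scale

Shifts by position in night: pos 0: n→v (+8), pos 1: i→o (+6), pos 2: g→o (+8), pos 3: h→n (+6) — repeating every 2. A repeating key of period 2 is used — shifts +8, +6 over and over.
Decoding aiirm: a−8=s, i−6=c, i−8=a, r−6=l, m−8=e.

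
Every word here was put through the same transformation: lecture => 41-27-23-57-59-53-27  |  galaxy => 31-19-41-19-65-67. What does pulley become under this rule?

49-59-41-41-27-67

l(#12)→41 and e(#5)→27: differences scale by 2, so n = 2·pos + 17. The formula is n = 2×(alphabet index, a=1) + 17.
On pulley: p=16→49, u=21→59, l=12→41, l=12→41, e=5→27, y=25→67.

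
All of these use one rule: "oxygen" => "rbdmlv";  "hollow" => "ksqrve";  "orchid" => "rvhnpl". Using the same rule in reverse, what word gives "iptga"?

In oxygen: o→r is +3, x→b is +4, y→d is +5, g→m is +6 — the shift increases by 1 each position. Letter i (0-indexed) is shifted by i+3, so successive shifts are 3, 4, 5, ….
Reversing it on iptga: i−3=f, p−4=l, t−5=o, g−6=a, a−7=t.

float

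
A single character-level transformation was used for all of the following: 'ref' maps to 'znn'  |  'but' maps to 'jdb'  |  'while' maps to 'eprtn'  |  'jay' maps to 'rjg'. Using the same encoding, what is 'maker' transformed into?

ujsnz

The shift depends on letter class: consonant r→z is +8, but vowel e→n is +9. Vowels shift forward by 9 and consonants shift forward by 8.
Applying it to maker: m(cons)+8=u, a(vowel)+9=j, k(cons)+8=s, e(vowel)+9=n, r(cons)+8=z.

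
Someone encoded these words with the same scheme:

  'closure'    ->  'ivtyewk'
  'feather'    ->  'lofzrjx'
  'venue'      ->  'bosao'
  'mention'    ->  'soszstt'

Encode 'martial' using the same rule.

skwzsfr

The shifts repeat in a cycle of length 3: positions 0,1,… shift by +6, +10, +5, then the pattern repeats.
On martial: m+6=s, a+10=k, r+5=w, t+6=z, i+10=s, a+5=f, l+6=r.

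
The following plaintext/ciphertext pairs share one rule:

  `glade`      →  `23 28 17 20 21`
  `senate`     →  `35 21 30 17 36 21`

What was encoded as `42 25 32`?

zip

g is letter #7 and maps to 23: an offset of 16. Each letter is replaced by its alphabet position (a=1..z=26) + 16.
Undoing it on 42 25 32: 42→(42−16)÷1=26=z, 25→(25−16)÷1=9=i, 32→(32−16)÷1=16=p.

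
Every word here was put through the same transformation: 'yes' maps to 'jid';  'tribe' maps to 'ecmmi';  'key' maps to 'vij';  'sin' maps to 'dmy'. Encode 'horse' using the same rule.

sscdi

Two shifts are in play — +4 for a/e/i/o/u, +11 for every other letter.
For horse: h(cons)+11=s, o(vowel)+4=s, r(cons)+11=c, s(cons)+11=d, e(vowel)+4=i.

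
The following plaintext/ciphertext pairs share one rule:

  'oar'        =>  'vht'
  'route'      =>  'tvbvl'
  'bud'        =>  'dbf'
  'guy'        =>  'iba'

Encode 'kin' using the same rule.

The shift depends on letter class: consonant r→t is +2, but vowel o→v is +7. The rule splits by letter class: vowels +7, consonants +2.
Applying it to kin: k(cons)+2=m, i(vowel)+7=p, n(cons)+2=p.

mpp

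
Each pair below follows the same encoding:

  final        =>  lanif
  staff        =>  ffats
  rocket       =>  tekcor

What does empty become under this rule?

ytpme

The word is simply reversed.
For empty: reverse → ytpme.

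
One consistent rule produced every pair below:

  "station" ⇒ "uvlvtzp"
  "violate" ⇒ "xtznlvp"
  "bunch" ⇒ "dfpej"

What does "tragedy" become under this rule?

The shift depends on letter class: consonant s→u is +2, but vowel a→l is +11. Vowels shift forward by 11 and consonants shift forward by 2.
On tragedy: t(cons)+2=v, r(cons)+2=t, a(vowel)+11=l, g(cons)+2=i, e(vowel)+11=p, d(cons)+2=f, y(cons)+2=a.

vtlipfa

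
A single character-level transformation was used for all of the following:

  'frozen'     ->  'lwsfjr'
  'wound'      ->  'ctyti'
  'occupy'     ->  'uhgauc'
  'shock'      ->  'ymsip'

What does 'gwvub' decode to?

A repeating key of period 3 is used — shifts +6, +5, +4 over and over.
Undoing it on gwvub: g−6=a, w−5=r, v−4=r, u−6=o, b−5=w.

arrow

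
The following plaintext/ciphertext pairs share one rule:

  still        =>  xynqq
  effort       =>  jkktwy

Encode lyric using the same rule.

qdwnh

Compare letters: s→x is +5, t→y is +5, i→n is +5 — a constant shift. This is a Caesar cipher with shift 5.
On lyric: l+5=q, y+5=d, r+5=w, i+5=n, c+5=h.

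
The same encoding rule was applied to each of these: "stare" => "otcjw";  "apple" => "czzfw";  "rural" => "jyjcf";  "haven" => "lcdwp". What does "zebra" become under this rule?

Each letter's alphabet position (a=0..z=25) is mapped through 5·x+2 mod 26 — an affine cipher.
Applying it to zebra: z(25)→5·25+2≡23=x; e(4)→5·4+2≡22=w; b(1)→5·1+2≡7=h; r(17)→5·17+2≡9=j; a(0)→5·0+2≡2=c (all mod 26).

xwhjc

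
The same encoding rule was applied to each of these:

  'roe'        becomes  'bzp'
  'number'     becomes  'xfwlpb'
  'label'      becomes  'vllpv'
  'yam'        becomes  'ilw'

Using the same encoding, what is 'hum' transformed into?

rfw

The shift depends on letter class: consonant r→b is +10, but vowel o→z is +11. Vowels shift forward by 11 and consonants shift forward by 10.
Applying it to hum: h(cons)+10=r, u(vowel)+11=f, m(cons)+10=w.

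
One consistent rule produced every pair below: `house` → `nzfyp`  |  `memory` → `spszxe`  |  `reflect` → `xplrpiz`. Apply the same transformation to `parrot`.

The shift depends on letter class: consonant h→n is +6, but vowel o→z is +11. Two shifts are in play — +11 for a/e/i/o/u, +6 for every other letter.
On parrot: p(cons)+6=v, a(vowel)+11=l, r(cons)+6=x, r(cons)+6=x, o(vowel)+11=z, t(cons)+6=z.

vlxxzz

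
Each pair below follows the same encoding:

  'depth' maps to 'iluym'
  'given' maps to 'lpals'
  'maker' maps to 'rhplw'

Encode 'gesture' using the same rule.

llxybwl

The shift depends on letter class: consonant d→i is +5, but vowel e→l is +7. The rule splits by letter class: vowels +7, consonants +5.
For gesture: g(cons)+5=l, e(vowel)+7=l, s(cons)+5=x, t(cons)+5=y, u(vowel)+7=b, r(cons)+5=w, e(vowel)+7=l.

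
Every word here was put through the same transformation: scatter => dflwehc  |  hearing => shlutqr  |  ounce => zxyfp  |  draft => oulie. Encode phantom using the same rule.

aklqerx

A repeating key of period 2 is used — shifts +11, +3 over and over.
On phantom: p+11=a, h+3=k, a+11=l, n+3=q, t+11=e, o+3=r, m+11=x.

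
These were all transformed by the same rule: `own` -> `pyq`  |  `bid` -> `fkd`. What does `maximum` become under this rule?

owokzco

The output letters match the input read backwards, each shifted +2: own reversed is nwo. Read the word backwards and shift each letter +2.
Applying it to maximum: reverse → mumixam; then shift: m+2=o, u+2=w, m+2=o, i+2=k, x+2=z, a+2=c, m+2=o.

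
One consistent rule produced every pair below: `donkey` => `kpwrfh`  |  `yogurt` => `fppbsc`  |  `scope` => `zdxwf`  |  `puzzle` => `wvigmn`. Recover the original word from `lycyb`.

Shifts by position in donkey: pos 0: d→k (+7), pos 1: o→p (+1), pos 2: n→w (+9), pos 3: k→r (+7), pos 4: e→f (+1), pos 5: y→h (+9) — repeating every 3. It's a Vigenère-style cipher with numeric key [7,1,9]: position i shifts by key[i mod 3].
Undoing it on lycyb: l−7=e, y−1=x, c−9=t, y−7=r, b−1=a.

extra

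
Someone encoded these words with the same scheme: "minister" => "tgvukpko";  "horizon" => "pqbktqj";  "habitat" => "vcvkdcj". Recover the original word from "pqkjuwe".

cushion

The output letters match the input read backwards, each shifted +2: minister reversed is retsinim. The word is reversed, then every letter is shifted forward by 2.
Undoing it on pqkjuwe: shift back: p−2=n, q−2=o, k−2=i, j−2=h, u−2=s, w−2=u, e−2=c → noihsuc; then reverse → cushion.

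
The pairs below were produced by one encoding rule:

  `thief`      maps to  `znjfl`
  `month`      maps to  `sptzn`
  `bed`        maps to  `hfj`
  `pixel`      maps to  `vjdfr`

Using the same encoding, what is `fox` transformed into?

Two shifts are in play — +1 for a/e/i/o/u, +6 for every other letter.
Applying it to fox: f(cons)+6=l, o(vowel)+1=p, x(cons)+6=d.

lpd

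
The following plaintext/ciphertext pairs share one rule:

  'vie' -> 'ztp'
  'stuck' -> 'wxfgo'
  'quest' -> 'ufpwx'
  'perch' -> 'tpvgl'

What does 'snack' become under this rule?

wrlgo

The rule splits by letter class: vowels +11, consonants +4.
For snack: s(cons)+4=w, n(cons)+4=r, a(vowel)+11=l, c(cons)+4=g, k(cons)+4=o.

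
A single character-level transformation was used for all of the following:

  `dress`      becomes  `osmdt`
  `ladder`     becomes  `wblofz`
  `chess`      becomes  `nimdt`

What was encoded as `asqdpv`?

prison

Shifts by position in dress: pos 0: d→o (+11), pos 1: r→s (+1), pos 2: e→m (+8), pos 3: s→d (+11), pos 4: s→t (+1) — repeating every 3. A repeating key of period 3 is used — shifts +11, +1, +8 over and over.
Undoing it on asqdpv: a−11=p, s−1=r, q−8=i, d−11=s, p−1=o, v−8=n.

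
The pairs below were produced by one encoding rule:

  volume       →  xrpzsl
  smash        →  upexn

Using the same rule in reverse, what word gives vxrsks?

Letter i (0-indexed) is shifted by i+2, so successive shifts are 2, 3, 4, ….
Reversing it on vxrsks: v−2=t, x−3=u, r−4=n, s−5=n, k−6=e, s−7=l.

tunnel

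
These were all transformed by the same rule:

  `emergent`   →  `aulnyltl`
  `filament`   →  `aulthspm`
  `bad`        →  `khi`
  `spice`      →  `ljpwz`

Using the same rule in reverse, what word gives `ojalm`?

The output letters match the input read backwards, each shifted +7: emergent reversed is tnegreme. The word is reversed, then every letter is shifted forward by 7.
Undoing it on ojalm: shift back: o−7=h, j−7=c, a−7=t, l−7=e, m−7=f → hctef; then reverse → fetch.

fetch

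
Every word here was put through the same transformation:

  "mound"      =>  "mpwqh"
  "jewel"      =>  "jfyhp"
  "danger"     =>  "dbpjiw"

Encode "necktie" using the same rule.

nfenxnk

Each letter shifts forward by its position index (0, 1, 2, …) — the shift grows by one for each successive letter.
For necktie: n+0=n, e+1=f, c+2=e, k+3=n, t+4=x, i+5=n, e+6=k.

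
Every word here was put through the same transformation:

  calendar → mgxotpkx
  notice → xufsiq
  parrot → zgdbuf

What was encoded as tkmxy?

A repeating key of period 3 is used — shifts +10, +6, +12 over and over.
Decoding tkmxy: t−10=j, k−6=e, m−12=a, x−10=n, y−6=s.

jeans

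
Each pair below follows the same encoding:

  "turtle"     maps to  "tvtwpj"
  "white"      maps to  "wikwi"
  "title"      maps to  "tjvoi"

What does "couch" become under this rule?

cpwfl

Letter i (0-indexed) is shifted by i+0, so successive shifts are 0, 1, 2, ….
On couch: c+0=c, o+1=p, u+2=w, c+3=f, h+4=l.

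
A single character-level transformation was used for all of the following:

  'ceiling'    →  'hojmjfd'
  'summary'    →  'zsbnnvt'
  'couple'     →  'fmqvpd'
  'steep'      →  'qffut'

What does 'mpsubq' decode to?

The output letters match the input read backwards, each shifted +1: ceiling reversed is gniliec. Two steps: reverse the string, then apply a Caesar shift of +1.
Reversing it on mpsubq: shift back: m−1=l, p−1=o, s−1=r, u−1=t, b−1=a, q−1=p → lortap; then reverse → patrol.

patrol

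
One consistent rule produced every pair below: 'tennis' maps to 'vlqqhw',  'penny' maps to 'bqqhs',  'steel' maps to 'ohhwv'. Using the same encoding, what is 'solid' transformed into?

The output letters match the input read backwards, each shifted +3: tennis reversed is sinnet. Two steps: reverse the string, then apply a Caesar shift of +3.
For solid: reverse → dilos; then shift: d+3=g, i+3=l, l+3=o, o+3=r, s+3=v.

glorv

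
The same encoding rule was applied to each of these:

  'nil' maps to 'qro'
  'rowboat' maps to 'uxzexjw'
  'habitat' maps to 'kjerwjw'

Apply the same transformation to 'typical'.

wbsrfjo

Vowels shift forward by 9 and consonants shift forward by 3.
On typical: t(cons)+3=w, y(cons)+3=b, p(cons)+3=s, i(vowel)+9=r, c(cons)+3=f, a(vowel)+9=j, l(cons)+3=o.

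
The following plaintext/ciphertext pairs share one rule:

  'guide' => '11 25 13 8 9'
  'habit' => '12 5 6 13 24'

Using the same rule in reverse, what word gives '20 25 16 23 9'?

Letters become their 1-based position plus 4 (so a→5, b→6, …).
Undoing it on 20 25 16 23 9: 20→(20−4)÷1=16=p, 25→(25−4)÷1=21=u, 16→(16−4)÷1=12=l, 23→(23−4)÷1=19=s, 9→(9−4)÷1=5=e.

pulse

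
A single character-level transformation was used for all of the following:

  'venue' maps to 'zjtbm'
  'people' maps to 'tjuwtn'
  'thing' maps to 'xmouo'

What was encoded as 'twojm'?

Letter i (0-indexed) is shifted by i+4, so successive shifts are 4, 5, 6, ….
Decoding twojm: t−4=p, w−5=r, o−6=i, j−7=c, m−8=e.

price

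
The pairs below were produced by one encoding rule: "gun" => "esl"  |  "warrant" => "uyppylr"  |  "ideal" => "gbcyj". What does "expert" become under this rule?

Compare letters: g→e is +24, u→s is +24, n→l is +24 — a constant shift. Each letter is shifted forward by 24 in the alphabet (a Caesar shift of +24).
On expert: e+24=c, x+24=v, p+24=n, e+24=c, r+24=p, t+24=r.

cvncpr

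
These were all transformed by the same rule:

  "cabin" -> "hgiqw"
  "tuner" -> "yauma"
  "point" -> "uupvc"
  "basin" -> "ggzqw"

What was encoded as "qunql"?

logic

In cabin: c→h is +5, a→g is +6, b→i is +7, i→q is +8 — the shift increases by 1 each position. Each letter shifts forward by (position + 5), i.e. 5, 6, 7, … — the shift grows by one for each successive letter.
Reversing it on qunql: q−5=l, u−6=o, n−7=g, q−8=i, l−9=c.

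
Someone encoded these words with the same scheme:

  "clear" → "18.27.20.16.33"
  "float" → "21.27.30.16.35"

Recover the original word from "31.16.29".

c is letter #3 and maps to 18: an offset of 15. Each letter is replaced by its alphabet position (a=1..z=26) + 15.
Undoing it on 31.16.29: 31→(31−15)÷1=16=p, 16→(16−15)÷1=1=a, 29→(29−15)÷1=14=n.

pan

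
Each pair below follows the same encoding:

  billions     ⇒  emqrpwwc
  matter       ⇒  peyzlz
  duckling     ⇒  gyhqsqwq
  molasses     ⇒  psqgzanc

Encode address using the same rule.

Each letter shifts forward by (position + 3), i.e. 3, 4, 5, … — the shift grows by one for each successive letter.
For address: a+3=d, d+4=h, d+5=i, r+6=x, e+7=l, s+8=a, s+9=b.

dhixlab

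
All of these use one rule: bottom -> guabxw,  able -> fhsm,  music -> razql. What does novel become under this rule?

In bottom: b→g is +5, o→u is +6, t→a is +7, t→b is +8 — the shift increases by 1 each position. Letter i (0-indexed) is shifted by i+5, so successive shifts are 5, 6, 7, ….
Applying it to novel: n+5=s, o+6=u, v+7=c, e+8=m, l+9=u.

sucmu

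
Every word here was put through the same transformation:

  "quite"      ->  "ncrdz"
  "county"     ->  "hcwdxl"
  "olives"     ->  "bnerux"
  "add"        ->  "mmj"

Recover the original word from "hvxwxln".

economy

The output letters match the input read backwards, each shifted +9: quite reversed is etiuq. Read the word backwards and shift each letter +9.
Undoing it on hvxwxln: shift back: h−9=y, v−9=m, x−9=o, w−9=n, x−9=o, l−9=c, n−9=e → ymonoce; then reverse → economy.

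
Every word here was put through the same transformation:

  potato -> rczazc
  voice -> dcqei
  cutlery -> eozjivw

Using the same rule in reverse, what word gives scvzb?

worth

p(15)→r(17) and o(14)→c(2) fit y≡15x+0 (mod 26); the inverse of 15 mod 26 is 7. This is an affine cipher: with a=0,…,z=25, each position x becomes (15x+0) mod 26.
Decoding scvzb: s(18)→7·(18−0)≡22=w; c(2)→7·(2−0)≡14=o; v(21)→7·(21−0)≡17=r; z(25)→7·(25−0)≡19=t; b(1)→7·(1−0)≡7=h (all mod 26).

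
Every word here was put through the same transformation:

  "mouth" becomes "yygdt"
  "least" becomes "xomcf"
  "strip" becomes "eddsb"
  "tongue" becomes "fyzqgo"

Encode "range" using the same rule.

dkzqq

The shifts repeat in a cycle of length 2: positions 0,1,… shift by +12, +10, then the pattern repeats.
For range: r+12=d, a+10=k, n+12=z, g+10=q, e+12=q.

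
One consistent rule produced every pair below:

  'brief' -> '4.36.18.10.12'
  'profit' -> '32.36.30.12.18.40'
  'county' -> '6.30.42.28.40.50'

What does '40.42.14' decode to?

tug

b(#2)→4 and r(#18)→36: differences scale by 2, so n = 2·pos + 0. With a=1..z=26, the number is 2·pos.
Reversing it on 40.42.14: 40→(40−0)÷2=20=t, 42→(42−0)÷2=21=u, 14→(14−0)÷2=7=g.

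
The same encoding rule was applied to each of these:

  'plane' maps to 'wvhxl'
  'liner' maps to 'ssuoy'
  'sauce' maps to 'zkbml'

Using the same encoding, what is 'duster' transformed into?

It's a Vigenère-style cipher with numeric key [7,10]: position i shifts by key[i mod 2].
For duster: d+7=k, u+10=e, s+7=z, t+10=d, e+7=l, r+10=b.

kezdlb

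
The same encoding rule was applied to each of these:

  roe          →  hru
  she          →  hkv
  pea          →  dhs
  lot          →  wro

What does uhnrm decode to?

joker

The word is reversed, then every letter is shifted forward by 3.
Reversing it on uhnrm: shift back: u−3=r, h−3=e, n−3=k, r−3=o, m−3=j → rekoj; then reverse → joker.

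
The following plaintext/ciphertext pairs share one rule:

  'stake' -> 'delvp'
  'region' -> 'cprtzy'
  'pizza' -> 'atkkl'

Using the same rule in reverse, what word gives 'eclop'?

Compare letters: s→d is +11, t→e is +11, a→l is +11 — a constant shift. It's a constant shift of +11 (ROT11).
Undoing it on eclop: e−11=t, c−11=r, l−11=a, o−11=d, p−11=e.

trade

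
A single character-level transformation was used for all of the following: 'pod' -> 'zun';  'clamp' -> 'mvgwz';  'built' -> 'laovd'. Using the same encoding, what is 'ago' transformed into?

The shift depends on letter class: consonant p→z is +10, but vowel o→u is +6. Vowels shift forward by 6 and consonants shift forward by 10.
Applying it to ago: a(vowel)+6=g, g(cons)+10=q, o(vowel)+6=u.

gqu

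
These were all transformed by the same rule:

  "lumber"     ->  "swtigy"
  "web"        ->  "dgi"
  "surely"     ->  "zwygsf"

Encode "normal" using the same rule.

uqytcs

The rule splits by letter class: vowels +2, consonants +7.
For normal: n(cons)+7=u, o(vowel)+2=q, r(cons)+7=y, m(cons)+7=t, a(vowel)+2=c, l(cons)+7=s.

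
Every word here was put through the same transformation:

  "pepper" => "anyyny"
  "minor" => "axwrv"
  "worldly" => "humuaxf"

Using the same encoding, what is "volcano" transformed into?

xwjluxe

Two steps: reverse the string, then apply a Caesar shift of +9.
Applying it to volcano: reverse → onaclov; then shift: o+9=x, n+9=w, a+9=j, c+9=l, l+9=u, o+9=x, v+9=e.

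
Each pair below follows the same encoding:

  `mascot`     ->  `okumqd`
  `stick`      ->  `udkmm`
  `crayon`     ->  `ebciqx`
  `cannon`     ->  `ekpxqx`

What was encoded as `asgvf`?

yield

Shifts by position in mascot: pos 0: m→o (+2), pos 1: a→k (+10), pos 2: s→u (+2), pos 3: c→m (+10) — repeating every 2. The shifts repeat in a cycle of length 2: positions 0,1,… shift by +2, +10, then the pattern repeats.
Decoding asgvf: a−2=y, s−10=i, g−2=e, v−10=l, f−2=d.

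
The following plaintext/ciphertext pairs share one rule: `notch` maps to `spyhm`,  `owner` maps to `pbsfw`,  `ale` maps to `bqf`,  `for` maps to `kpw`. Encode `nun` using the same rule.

svs

The shift depends on letter class: consonant n→s is +5, but vowel o→p is +1. The rule splits by letter class: vowels +1, consonants +5.
Applying it to nun: n(cons)+5=s, u(vowel)+1=v, n(cons)+5=s.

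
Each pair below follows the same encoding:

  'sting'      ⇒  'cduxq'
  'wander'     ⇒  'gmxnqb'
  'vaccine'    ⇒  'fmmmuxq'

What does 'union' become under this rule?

The shift depends on letter class: consonant s→c is +10, but vowel i→u is +12. Vowels shift forward by 12 and consonants shift forward by 10.
On union: u(vowel)+12=g, n(cons)+10=x, i(vowel)+12=u, o(vowel)+12=a, n(cons)+10=x.

gxuax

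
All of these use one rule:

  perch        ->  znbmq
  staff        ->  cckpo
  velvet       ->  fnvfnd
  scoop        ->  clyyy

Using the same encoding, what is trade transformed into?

Shifts by position in perch: pos 0: p→z (+10), pos 1: e→n (+9), pos 2: r→b (+10), pos 3: c→m (+10), pos 4: h→q (+9) — repeating every 3. A repeating key of period 3 is used — shifts +10, +9, +10 over and over.
For trade: t+10=d, r+9=a, a+10=k, d+10=n, e+9=n.

daknn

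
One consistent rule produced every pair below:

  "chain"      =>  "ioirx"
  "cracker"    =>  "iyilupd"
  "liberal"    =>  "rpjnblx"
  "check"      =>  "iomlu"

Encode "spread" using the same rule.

ywznko

In chain: c→i is +6, h→o is +7, a→i is +8, i→r is +9 — the shift increases by 1 each position. Each letter shifts forward by (position + 6), i.e. 6, 7, 8, … — the shift grows by one for each successive letter.
For spread: s+6=y, p+7=w, r+8=z, e+9=n, a+10=k, d+11=o.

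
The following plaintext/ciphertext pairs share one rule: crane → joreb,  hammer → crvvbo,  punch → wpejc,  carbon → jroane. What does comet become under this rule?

c(2)→j(9) and r(17)→o(14) fit y≡9x+17 (mod 26); the inverse of 9 mod 26 is 3. Each letter's alphabet position (a=0..z=25) is mapped through 9·x+17 mod 26 — an affine cipher.
On comet: c(2)→9·2+17≡9=j; o(14)→9·14+17≡13=n; m(12)→9·12+17≡21=v; e(4)→9·4+17≡1=b; t(19)→9·19+17≡6=g (all mod 26).

jnvbg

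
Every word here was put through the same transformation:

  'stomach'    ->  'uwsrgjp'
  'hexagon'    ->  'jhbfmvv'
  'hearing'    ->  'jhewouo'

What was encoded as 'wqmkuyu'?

uniform

In stomach: s→u is +2, t→w is +3, o→s is +4, m→r is +5 — the shift increases by 1 each position. The shift increases by 1 at each position, starting from +2: 2, 3, 4, ….
Reversing it on wqmkuyu: w−2=u, q−3=n, m−4=i, k−5=f, u−6=o, y−7=r, u−8=m.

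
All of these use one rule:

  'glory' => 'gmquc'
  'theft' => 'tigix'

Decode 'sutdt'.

strap

Letter i (0-indexed) is shifted by i+0, so successive shifts are 0, 1, 2, ….
Undoing it on sutdt: s−0=s, u−1=t, t−2=r, d−3=a, t−4=p.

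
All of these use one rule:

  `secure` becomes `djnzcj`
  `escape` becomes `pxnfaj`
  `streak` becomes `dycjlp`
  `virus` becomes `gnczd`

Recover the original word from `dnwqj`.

Shifts by position in secure: pos 0: s→d (+11), pos 1: e→j (+5), pos 2: c→n (+11), pos 3: u→z (+5) — repeating every 2. A repeating key of period 2 is used — shifts +11, +5 over and over.
Undoing it on dnwqj: d−11=s, n−5=i, w−11=l, q−5=l, j−11=y.

silly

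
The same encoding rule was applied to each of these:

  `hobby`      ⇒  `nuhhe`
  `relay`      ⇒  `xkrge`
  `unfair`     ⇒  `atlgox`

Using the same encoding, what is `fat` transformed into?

Compare letters: h→n is +6, o→u is +6, b→h is +6 — a constant shift. It's a constant shift of +6 (ROT6).
On fat: f+6=l, a+6=g, t+6=z.

lgz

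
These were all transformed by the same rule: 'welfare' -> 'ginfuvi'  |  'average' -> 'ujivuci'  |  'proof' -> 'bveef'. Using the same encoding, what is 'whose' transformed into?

gzesi

w(22)→g(6) and e(4)→i(8) fit y≡23x+20 (mod 26); the inverse of 23 mod 26 is 17. Each letter's alphabet position (a=0..z=25) is mapped through 23·x+20 mod 26 — an affine cipher.
On whose: w(22)→23·22+20≡6=g; h(7)→23·7+20≡25=z; o(14)→23·14+20≡4=e; s(18)→23·18+20≡18=s; e(4)→23·4+20≡8=i (all mod 26).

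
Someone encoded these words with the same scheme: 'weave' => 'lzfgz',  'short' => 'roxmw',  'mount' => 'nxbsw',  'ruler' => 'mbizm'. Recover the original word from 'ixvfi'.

w(22)→l(11) and e(4)→z(25) fit y≡5x+5 (mod 26); the inverse of 5 mod 26 is 21. Each letter's alphabet position (a=0..z=25) is mapped through 5·x+5 mod 26 — an affine cipher.
Undoing it on ixvfi: i(8)→21·(8−5)≡11=l; x(23)→21·(23−5)≡14=o; v(21)→21·(21−5)≡24=y; f(5)→21·(5−5)≡0=a; i(8)→21·(8−5)≡11=l (all mod 26).

loyal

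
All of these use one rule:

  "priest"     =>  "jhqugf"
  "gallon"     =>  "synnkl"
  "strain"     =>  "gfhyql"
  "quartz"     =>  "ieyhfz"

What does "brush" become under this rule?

p(15)→j(9) and r(17)→h(7) fit y≡25x+24 (mod 26); the inverse of 25 mod 26 is 25. This is an affine cipher: with a=0,…,z=25, each position x becomes (25x+24) mod 26.
For brush: b(1)→25·1+24≡23=x; r(17)→25·17+24≡7=h; u(20)→25·20+24≡4=e; s(18)→25·18+24≡6=g; h(7)→25·7+24≡17=r (all mod 26).

xhegr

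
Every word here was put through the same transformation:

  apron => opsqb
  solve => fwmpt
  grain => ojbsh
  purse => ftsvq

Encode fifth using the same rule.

iugjg

Two steps: reverse the string, then apply a Caesar shift of +1.
For fifth: reverse → htfif; then shift: h+1=i, t+1=u, f+1=g, i+1=j, f+1=g.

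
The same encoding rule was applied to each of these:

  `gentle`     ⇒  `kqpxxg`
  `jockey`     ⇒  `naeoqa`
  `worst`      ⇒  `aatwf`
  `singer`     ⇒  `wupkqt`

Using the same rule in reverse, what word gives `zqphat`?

Shifts by position in gentle: pos 0: g→k (+4), pos 1: e→q (+12), pos 2: n→p (+2), pos 3: t→x (+4), pos 4: l→x (+12), pos 5: e→g (+2) — repeating every 3. A repeating key of period 3 is used — shifts +4, +12, +2 over and over.
Decoding zqphat: z−4=v, q−12=e, p−2=n, h−4=d, a−12=o, t−2=r.

vendor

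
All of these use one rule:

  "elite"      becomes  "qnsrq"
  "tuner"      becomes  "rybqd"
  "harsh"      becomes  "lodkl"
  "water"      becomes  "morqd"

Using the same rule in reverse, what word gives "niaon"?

loyal

e(4)→q(16) and l(11)→n(13) fit y≡7x+14 (mod 26); the inverse of 7 mod 26 is 15. Treating letters as 0–25, the rule is x ↦ 7x + 14 (mod 26).
Decoding niaon: n(13)→15·(13−14)≡11=l; i(8)→15·(8−14)≡14=o; a(0)→15·(0−14)≡24=y; o(14)→15·(14−14)≡0=a; n(13)→15·(13−14)≡11=l (all mod 26).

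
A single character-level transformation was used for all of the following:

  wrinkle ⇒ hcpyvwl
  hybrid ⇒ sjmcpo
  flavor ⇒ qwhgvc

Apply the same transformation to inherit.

pyslcpe

The shift depends on letter class: consonant w→h is +11, but vowel i→p is +7. Two shifts are in play — +7 for a/e/i/o/u, +11 for every other letter.
Applying it to inherit: i(vowel)+7=p, n(cons)+11=y, h(cons)+11=s, e(vowel)+7=l, r(cons)+11=c, i(vowel)+7=p, t(cons)+11=e.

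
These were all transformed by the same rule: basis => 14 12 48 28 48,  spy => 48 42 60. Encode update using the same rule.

52 42 18 12 50 20

b(#2)→14 and a(#1)→12: differences scale by 2, so n = 2·pos + 10. With a=1..z=26, the number is 2·pos + 10.
For update: u=21→52, p=16→42, d=4→18, a=1→12, t=20→50, e=5→20.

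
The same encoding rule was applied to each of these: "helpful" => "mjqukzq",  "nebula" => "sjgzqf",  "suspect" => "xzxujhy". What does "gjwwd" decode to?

Compare letters: h→m is +5, e→j is +5, l→q is +5 — a constant shift. Each letter is shifted forward by 5 in the alphabet (a Caesar shift of +5).
Undoing it on gjwwd: g−5=b, j−5=e, w−5=r, w−5=r, d−5=y.

berry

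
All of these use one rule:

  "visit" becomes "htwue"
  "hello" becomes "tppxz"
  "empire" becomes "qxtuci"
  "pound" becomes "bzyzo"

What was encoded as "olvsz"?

Shifts by position in visit: pos 0: v→h (+12), pos 1: i→t (+11), pos 2: s→w (+4), pos 3: i→u (+12), pos 4: t→e (+11) — repeating every 3. The shifts repeat in a cycle of length 3: positions 0,1,… shift by +12, +11, +4, then the pattern repeats.
Reversing it on olvsz: o−12=c, l−11=a, v−4=r, s−12=g, z−11=o.

cargo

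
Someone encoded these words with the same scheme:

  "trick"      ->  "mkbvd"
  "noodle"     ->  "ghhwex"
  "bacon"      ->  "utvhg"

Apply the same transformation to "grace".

zktvx

Compare letters: t→m is +19, r→k is +19, i→b is +19 — a constant shift. Each letter is shifted forward by 19 in the alphabet (a Caesar shift of +19).
For grace: g+19=z, r+19=k, a+19=t, c+19=v, e+19=x.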